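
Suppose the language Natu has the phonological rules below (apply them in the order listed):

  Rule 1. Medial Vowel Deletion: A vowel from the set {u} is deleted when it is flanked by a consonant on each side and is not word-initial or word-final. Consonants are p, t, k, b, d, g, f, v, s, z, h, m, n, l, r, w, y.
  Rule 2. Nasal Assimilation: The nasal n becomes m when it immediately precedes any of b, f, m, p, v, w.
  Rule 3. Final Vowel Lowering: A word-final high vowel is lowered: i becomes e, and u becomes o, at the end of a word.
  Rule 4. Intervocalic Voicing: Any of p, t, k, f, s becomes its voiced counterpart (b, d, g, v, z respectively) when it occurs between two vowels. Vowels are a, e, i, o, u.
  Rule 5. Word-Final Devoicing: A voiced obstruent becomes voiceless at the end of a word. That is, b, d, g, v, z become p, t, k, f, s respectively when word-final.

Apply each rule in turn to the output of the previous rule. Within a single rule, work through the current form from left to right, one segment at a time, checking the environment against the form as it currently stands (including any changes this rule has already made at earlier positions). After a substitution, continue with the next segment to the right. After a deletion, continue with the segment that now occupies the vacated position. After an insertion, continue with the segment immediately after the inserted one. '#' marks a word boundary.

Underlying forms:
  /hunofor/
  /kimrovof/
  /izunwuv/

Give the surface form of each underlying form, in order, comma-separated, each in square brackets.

/hunofor/:
  Rule 1 Medial Vowel Deletion: [hunofor] → [hnofor]
  Rule 2 Nasal Assimilation: no change — [hnofor]
  Rule 3 Final Vowel Lowering: no change — [hnofor]
  Rule 4 Intervocalic Voicing: [hnofor] → [hnovor]
  Rule 5 Word-Final Devoicing: no change — [hnovor]
/kimrovof/:
  Rule 1 Medial Vowel Deletion: no change — [kimrovof]
  Rule 2 Nasal Assimilation: no change — [kimrovof]
  Rule 3 Final Vowel Lowering: no change — [kimrovof]
  Rule 4 Intervocalic Voicing: no change — [kimrovof]
  Rule 5 Word-Final Devoicing: no change — [kimrovof]
/izunwuv/:
  Rule 1 Medial Vowel Deletion: [izunwuv] → [iznwv]
  Rule 2 Nasal Assimilation: [iznwv] → [izmwv]
  Rule 3 Final Vowel Lowering: no change — [izmwv]
  Rule 4 Intervocalic Voicing: no change — [izmwv]
  Rule 5 Word-Final Devoicing: [izmwv] → [izmwf]

[hnovor], [kimrovof], [izmwf]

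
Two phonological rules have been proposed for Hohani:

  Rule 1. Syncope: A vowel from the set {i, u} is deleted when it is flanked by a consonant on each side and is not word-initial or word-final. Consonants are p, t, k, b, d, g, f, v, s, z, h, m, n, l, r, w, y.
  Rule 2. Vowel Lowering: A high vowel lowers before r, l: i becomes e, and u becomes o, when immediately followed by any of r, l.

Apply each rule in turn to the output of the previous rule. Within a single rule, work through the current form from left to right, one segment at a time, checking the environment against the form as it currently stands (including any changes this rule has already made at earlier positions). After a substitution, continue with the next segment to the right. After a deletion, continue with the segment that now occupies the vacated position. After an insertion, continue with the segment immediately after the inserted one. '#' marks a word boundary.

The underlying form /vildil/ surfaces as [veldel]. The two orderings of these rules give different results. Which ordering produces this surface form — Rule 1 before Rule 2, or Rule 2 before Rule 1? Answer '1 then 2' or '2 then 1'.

2 then 1

Order 1 then 2:
  1 Syncope: [vildil] → [vldl]
  2 Vowel Lowering: no change — [vldl]
  result: [vldl]
Order 2 then 1:
  2 Vowel Lowering: [vildil] → [veldel]
  1 Syncope: no change — [veldel]
  result: [veldel]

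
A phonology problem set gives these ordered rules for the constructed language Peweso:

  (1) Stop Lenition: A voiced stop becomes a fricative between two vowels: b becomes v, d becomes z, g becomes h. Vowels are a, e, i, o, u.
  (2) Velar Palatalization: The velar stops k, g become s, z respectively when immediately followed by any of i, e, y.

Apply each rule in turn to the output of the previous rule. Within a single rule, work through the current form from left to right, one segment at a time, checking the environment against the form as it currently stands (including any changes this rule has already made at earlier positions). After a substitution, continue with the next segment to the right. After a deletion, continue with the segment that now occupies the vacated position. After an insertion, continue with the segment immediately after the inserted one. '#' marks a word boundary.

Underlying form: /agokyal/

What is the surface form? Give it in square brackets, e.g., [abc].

[ahosyal]

(1) Stop Lenition: [agokyal] → [ahokyal]
(2) Velar Palatalization: [ahokyal] → [ahosyal]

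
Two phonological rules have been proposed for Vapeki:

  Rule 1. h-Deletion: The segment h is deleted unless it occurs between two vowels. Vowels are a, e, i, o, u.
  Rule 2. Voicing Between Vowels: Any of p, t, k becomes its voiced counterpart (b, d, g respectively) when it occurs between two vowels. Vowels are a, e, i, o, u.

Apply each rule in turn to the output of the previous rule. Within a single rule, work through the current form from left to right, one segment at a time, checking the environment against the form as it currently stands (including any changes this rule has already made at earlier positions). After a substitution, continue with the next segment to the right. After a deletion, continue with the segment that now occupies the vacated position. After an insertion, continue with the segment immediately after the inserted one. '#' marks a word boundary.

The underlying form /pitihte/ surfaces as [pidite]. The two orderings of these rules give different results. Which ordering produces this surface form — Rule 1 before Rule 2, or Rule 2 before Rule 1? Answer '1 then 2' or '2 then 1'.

2 then 1

Order 1 then 2:
  1 h-Deletion: [pitihte] → [pitite]
  2 Voicing Between Vowels: [pitite] → [pidide]
  result: [pidide]
Order 2 then 1:
  2 Voicing Between Vowels: [pitihte] → [pidihte]
  1 h-Deletion: [pidihte] → [pidite]
  result: [pidite]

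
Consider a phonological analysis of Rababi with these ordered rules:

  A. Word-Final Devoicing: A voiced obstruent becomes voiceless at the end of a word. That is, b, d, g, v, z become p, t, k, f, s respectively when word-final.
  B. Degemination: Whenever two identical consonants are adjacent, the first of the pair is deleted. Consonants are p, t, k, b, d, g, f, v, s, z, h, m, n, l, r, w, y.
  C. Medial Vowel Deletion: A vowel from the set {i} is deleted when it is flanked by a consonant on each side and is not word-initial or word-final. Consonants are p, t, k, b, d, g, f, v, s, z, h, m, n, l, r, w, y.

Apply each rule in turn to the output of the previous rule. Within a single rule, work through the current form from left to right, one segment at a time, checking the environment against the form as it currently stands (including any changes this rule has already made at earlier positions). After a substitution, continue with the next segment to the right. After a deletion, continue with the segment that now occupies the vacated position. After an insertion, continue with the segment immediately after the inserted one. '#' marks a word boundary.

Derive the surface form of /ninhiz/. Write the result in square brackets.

A Word-Final Devoicing: [ninhiz] → [ninhis]
B Degemination: no change — [ninhis]
C Medial Vowel Deletion: [ninhis] → [nnhs]

[nnhs]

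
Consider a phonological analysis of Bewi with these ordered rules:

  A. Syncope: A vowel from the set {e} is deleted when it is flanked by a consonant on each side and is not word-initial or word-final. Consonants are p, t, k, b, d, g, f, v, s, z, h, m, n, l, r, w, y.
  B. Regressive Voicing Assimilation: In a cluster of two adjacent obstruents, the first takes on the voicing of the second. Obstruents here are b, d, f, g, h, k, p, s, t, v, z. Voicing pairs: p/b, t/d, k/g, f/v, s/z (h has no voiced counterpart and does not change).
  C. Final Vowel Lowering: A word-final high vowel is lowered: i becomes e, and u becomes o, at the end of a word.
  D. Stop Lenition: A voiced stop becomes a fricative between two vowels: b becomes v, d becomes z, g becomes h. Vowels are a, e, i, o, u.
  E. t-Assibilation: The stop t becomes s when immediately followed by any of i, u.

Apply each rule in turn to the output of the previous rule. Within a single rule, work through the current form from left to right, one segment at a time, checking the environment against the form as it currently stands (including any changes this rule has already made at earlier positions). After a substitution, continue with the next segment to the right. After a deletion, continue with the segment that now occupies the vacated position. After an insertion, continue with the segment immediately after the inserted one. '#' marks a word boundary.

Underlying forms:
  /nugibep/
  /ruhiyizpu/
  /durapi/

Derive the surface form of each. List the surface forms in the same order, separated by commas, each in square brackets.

[nuhipp], [ruhiyispo], [durape]

/nugibep/:
  A Syncope: [nugibep] → [nugibp]
  B Regressive Voicing Assimilation: [nugibp] → [nugipp]
  C Final Vowel Lowering: no change — [nugipp]
  D Stop Lenition: [nugipp] → [nuhipp]
  E t-Assibilation: no change — [nuhipp]
/ruhiyizpu/:
  A Syncope: no change — [ruhiyizpu]
  B Regressive Voicing Assimilation: [ruhiyizpu] → [ruhiyispu]
  C Final Vowel Lowering: [ruhiyispu] → [ruhiyispo]
  D Stop Lenition: no change — [ruhiyispo]
  E t-Assibilation: no change — [ruhiyispo]
/durapi/:
  A Syncope: no change — [durapi]
  B Regressive Voicing Assimilation: no change — [durapi]
  C Final Vowel Lowering: [durapi] → [durape]
  D Stop Lenition: no change — [durape]
  E t-Assibilation: no change — [durape]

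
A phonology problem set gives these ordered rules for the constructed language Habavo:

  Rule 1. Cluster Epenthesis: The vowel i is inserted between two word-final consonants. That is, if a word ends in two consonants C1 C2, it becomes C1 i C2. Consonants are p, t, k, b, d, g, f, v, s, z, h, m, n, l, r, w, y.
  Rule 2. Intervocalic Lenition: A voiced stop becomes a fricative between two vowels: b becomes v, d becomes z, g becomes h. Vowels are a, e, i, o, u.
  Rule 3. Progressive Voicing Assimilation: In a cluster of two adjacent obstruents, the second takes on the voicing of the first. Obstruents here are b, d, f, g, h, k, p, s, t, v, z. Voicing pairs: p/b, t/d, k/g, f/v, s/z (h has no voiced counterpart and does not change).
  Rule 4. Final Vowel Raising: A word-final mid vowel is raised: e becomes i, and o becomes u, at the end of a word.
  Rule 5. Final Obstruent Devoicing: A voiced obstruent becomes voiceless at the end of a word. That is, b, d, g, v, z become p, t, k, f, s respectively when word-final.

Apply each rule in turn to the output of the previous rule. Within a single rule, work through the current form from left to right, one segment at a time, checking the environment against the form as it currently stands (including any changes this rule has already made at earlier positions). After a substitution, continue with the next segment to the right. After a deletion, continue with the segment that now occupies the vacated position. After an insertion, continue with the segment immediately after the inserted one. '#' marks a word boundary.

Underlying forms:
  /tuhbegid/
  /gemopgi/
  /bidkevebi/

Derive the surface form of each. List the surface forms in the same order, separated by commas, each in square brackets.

[tuhpehit], [gemopki], [bidgevevi]

/tuhbegid/:
  Rule 1 Cluster Epenthesis: no change — [tuhbegid]
  Rule 2 Intervocalic Lenition: [tuhbegid] → [tuhbehid]
  Rule 3 Progressive Voicing Assimilation: [tuhbehid] → [tuhpehid]
  Rule 4 Final Vowel Raising: no change — [tuhpehid]
  Rule 5 Final Obstruent Devoicing: [tuhpehid] → [tuhpehit]
/gemopgi/:
  Rule 1 Cluster Epenthesis: no change — [gemopgi]
  Rule 2 Intervocalic Lenition: no change — [gemopgi]
  Rule 3 Progressive Voicing Assimilation: [gemopgi] → [gemopki]
  Rule 4 Final Vowel Raising: no change — [gemopki]
  Rule 5 Final Obstruent Devoicing: no change — [gemopki]
/bidkevebi/:
  Rule 1 Cluster Epenthesis: no change — [bidkevebi]
  Rule 2 Intervocalic Lenition: [bidkevebi] → [bidkevevi]
  Rule 3 Progressive Voicing Assimilation: [bidkevevi] → [bidgevevi]
  Rule 4 Final Vowel Raising: no change — [bidgevevi]
  Rule 5 Final Obstruent Devoicing: no change — [bidgevevi]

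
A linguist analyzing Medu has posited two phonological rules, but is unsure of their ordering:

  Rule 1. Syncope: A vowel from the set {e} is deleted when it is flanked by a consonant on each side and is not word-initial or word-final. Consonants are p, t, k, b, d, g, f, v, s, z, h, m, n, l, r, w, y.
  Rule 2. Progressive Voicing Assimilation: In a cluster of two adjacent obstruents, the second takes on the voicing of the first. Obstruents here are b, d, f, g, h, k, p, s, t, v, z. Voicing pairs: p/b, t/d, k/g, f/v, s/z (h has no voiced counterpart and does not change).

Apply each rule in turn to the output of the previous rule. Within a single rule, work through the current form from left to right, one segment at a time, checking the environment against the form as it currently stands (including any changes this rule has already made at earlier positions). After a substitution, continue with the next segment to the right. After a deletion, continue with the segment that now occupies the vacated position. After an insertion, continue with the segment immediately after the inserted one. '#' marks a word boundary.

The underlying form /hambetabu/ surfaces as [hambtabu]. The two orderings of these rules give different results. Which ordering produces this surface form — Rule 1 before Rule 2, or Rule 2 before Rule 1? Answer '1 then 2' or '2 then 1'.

Order 1 then 2:
  1 Syncope: [hambetabu] → [hambtabu]
  2 Progressive Voicing Assimilation: [hambtabu] → [hambdabu]
  result: [hambdabu]
Order 2 then 1:
  2 Progressive Voicing Assimilation: no change — [hambetabu]
  1 Syncope: [hambetabu] → [hambtabu]
  result: [hambtabu]

2 then 1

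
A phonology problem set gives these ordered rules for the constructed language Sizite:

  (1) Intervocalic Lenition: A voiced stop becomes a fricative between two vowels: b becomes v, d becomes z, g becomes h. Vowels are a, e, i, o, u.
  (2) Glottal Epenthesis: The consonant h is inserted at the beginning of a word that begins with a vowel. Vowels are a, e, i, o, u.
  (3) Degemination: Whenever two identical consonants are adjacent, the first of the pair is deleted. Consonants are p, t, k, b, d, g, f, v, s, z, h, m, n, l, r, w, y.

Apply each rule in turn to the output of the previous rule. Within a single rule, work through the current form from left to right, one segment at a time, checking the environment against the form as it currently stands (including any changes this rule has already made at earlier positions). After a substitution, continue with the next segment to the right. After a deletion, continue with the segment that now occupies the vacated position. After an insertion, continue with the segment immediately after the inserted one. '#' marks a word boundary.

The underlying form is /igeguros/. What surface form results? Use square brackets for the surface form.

(1) Intervocalic Lenition: [igeguros] → [ihehuros]
(2) Glottal Epenthesis: [ihehuros] → [hihehuros]
(3) Degemination: no change — [hihehuros]

[hihehuros]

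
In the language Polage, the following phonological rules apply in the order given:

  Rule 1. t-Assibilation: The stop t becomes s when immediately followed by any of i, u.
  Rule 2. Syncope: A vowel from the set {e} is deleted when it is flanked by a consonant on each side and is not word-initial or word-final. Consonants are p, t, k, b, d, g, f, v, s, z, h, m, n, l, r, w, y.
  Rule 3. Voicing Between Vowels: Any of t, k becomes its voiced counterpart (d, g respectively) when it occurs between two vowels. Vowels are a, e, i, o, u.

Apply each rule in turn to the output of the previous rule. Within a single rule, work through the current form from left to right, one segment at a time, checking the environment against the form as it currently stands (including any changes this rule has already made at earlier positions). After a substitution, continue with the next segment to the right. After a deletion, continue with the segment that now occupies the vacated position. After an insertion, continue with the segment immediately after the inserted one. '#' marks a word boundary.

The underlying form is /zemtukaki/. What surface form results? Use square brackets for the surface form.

[zmsugagi]

Rule 1 t-Assibilation: [zemtukaki] → [zemsukaki]
Rule 2 Syncope: [zemsukaki] → [zmsukaki]
Rule 3 Voicing Between Vowels: [zmsukaki] → [zmsugagi]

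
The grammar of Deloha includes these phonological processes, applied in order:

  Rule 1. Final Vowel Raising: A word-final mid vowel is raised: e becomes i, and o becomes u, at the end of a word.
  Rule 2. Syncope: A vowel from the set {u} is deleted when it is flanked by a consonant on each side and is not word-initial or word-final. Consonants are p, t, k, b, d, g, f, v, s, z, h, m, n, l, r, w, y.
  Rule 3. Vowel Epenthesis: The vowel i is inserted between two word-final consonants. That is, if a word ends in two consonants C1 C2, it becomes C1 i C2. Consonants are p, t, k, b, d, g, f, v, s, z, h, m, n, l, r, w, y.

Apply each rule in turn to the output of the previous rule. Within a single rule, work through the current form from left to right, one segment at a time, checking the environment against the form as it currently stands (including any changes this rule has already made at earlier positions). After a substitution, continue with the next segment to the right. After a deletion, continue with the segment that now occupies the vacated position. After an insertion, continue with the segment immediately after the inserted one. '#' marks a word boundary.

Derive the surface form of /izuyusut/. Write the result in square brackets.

Rule 1 Final Vowel Raising: no change — [izuyusut]
Rule 2 Syncope: [izuyusut] → [izyst]
Rule 3 Vowel Epenthesis: [izyst] → [izysit]

[izysit]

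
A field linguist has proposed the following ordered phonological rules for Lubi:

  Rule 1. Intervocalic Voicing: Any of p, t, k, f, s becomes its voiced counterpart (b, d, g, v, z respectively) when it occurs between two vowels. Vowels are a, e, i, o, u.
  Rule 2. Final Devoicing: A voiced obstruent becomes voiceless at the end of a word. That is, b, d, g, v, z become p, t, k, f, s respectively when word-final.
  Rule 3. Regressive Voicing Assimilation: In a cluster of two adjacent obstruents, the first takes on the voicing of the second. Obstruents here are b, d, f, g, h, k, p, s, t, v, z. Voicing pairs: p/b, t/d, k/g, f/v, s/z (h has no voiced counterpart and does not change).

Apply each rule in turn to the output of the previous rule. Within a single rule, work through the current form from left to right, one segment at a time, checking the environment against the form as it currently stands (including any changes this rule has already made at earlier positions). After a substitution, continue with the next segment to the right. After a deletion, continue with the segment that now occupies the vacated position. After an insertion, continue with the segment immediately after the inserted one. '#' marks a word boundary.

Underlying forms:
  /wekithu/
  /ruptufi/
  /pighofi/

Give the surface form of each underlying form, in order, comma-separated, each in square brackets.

[wegithu], [ruptuvi], [pikhovi]

/wekithu/:
  Rule 1 Intervocalic Voicing: [wekithu] → [wegithu]
  Rule 2 Final Devoicing: no change — [wegithu]
  Rule 3 Regressive Voicing Assimilation: no change — [wegithu]
/ruptufi/:
  Rule 1 Intervocalic Voicing: [ruptufi] → [ruptuvi]
  Rule 2 Final Devoicing: no change — [ruptuvi]
  Rule 3 Regressive Voicing Assimilation: no change — [ruptuvi]
/pighofi/:
  Rule 1 Intervocalic Voicing: [pighofi] → [pighovi]
  Rule 2 Final Devoicing: no change — [pighovi]
  Rule 3 Regressive Voicing Assimilation: [pighovi] → [pikhovi]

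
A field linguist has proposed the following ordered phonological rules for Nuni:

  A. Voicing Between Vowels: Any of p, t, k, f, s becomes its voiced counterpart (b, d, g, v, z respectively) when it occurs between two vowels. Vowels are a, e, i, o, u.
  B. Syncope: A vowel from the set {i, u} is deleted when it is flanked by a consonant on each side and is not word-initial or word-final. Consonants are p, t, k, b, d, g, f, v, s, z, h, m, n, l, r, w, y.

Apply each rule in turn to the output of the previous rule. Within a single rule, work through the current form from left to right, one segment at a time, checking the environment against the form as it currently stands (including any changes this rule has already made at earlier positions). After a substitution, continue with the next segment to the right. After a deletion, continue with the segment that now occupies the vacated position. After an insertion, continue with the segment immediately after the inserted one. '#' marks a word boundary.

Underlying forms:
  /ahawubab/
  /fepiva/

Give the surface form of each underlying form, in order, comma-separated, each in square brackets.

[ahawbab], [febva]

/ahawubab/:
  A Voicing Between Vowels: no change — [ahawubab]
  B Syncope: [ahawubab] → [ahawbab]
/fepiva/:
  A Voicing Between Vowels: [fepiva] → [febiva]
  B Syncope: [febiva] → [febva]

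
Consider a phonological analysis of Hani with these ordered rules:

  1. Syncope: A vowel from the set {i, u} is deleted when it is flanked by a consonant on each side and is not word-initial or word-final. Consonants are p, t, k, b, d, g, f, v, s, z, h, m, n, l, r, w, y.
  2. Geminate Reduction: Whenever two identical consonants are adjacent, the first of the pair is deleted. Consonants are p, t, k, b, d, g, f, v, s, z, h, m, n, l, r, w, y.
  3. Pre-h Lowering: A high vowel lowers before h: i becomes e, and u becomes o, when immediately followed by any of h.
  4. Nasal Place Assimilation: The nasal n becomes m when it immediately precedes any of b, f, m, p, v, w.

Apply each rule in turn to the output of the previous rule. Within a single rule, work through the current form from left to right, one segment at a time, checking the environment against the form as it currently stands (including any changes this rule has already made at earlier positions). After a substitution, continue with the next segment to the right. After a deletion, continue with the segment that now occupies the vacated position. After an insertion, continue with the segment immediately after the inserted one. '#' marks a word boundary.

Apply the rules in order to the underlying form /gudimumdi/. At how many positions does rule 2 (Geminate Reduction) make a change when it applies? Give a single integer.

1

1 Syncope: [gudimumdi] → [gdmmdi]
2 Geminate Reduction: [gdmmdi] → [gdmdi]
3 Pre-h Lowering: no change — [gdmdi]
4 Nasal Place Assimilation: no change — [gdmdi]
Rule 2 changed 1 position(s).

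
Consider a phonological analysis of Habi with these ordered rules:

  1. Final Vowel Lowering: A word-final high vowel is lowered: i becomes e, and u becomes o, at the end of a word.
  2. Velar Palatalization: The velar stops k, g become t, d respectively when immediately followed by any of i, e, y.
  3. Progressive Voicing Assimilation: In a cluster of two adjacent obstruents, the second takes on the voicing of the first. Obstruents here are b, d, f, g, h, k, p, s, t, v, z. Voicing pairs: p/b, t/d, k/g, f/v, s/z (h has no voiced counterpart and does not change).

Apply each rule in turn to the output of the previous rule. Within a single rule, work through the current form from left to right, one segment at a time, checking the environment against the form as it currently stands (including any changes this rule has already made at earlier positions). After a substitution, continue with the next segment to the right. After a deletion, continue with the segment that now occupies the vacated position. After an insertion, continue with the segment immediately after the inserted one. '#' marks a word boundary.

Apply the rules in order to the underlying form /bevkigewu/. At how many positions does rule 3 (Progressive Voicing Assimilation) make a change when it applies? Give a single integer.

1 Final Vowel Lowering: [bevkigewu] → [bevkigewo]
2 Velar Palatalization: [bevkigewo] → [bevtidewo]
3 Progressive Voicing Assimilation: [bevtidewo] → [bevdidewo]
Rule 3 changed 1 position(s).

1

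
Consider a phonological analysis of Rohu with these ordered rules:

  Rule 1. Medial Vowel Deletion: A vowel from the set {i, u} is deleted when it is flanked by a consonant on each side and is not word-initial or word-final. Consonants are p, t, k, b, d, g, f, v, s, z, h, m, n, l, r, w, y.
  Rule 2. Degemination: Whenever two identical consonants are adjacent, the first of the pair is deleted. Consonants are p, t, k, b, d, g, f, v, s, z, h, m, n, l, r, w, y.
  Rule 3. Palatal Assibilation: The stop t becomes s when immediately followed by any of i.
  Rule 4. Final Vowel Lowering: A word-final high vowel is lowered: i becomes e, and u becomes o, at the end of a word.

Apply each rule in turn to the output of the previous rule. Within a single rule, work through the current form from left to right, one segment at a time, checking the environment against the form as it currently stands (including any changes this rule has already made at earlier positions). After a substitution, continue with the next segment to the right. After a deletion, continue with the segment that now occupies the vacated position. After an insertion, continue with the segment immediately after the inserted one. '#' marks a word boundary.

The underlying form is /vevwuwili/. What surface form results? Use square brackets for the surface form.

[vevwle]

Rule 1 Medial Vowel Deletion: [vevwuwili] → [vevwwli]
Rule 2 Degemination: [vevwwli] → [vevwli]
Rule 3 Palatal Assibilation: no change — [vevwli]
Rule 4 Final Vowel Lowering: [vevwli] → [vevwle]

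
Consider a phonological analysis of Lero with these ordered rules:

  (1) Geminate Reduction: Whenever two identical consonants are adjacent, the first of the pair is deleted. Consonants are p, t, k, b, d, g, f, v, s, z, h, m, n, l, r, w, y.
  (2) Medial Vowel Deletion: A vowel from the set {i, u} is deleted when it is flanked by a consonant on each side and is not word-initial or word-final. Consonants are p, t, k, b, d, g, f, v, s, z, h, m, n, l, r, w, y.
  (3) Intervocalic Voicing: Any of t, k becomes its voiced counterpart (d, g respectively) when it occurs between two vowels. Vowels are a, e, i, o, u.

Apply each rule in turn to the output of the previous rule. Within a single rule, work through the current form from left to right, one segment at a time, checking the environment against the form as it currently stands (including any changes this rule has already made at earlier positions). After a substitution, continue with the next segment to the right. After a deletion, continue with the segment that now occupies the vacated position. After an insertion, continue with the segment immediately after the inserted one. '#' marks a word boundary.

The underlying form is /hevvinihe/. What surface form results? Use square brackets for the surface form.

(1) Geminate Reduction: [hevvinihe] → [hevinihe]
(2) Medial Vowel Deletion: [hevinihe] → [hevnhe]
(3) Intervocalic Voicing: no change — [hevnhe]

[hevnhe]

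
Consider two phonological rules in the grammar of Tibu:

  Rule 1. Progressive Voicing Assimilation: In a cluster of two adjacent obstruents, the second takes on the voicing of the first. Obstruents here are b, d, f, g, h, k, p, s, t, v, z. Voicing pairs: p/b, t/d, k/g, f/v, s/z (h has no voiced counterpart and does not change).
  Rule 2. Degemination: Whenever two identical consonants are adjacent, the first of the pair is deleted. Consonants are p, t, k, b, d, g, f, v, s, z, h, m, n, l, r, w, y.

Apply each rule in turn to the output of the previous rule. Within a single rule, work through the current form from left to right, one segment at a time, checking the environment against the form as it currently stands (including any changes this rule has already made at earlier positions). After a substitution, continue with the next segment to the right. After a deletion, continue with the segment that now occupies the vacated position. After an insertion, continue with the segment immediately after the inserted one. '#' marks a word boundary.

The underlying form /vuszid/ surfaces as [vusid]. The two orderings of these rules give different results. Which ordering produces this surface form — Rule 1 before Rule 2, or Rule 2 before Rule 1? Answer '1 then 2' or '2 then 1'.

Order 1 then 2:
  1 Progressive Voicing Assimilation: [vuszid] → [vussid]
  2 Degemination: [vussid] → [vusid]
  result: [vusid]
Order 2 then 1:
  2 Degemination: no change — [vuszid]
  1 Progressive Voicing Assimilation: [vuszid] → [vussid]
  result: [vussid]

1 then 2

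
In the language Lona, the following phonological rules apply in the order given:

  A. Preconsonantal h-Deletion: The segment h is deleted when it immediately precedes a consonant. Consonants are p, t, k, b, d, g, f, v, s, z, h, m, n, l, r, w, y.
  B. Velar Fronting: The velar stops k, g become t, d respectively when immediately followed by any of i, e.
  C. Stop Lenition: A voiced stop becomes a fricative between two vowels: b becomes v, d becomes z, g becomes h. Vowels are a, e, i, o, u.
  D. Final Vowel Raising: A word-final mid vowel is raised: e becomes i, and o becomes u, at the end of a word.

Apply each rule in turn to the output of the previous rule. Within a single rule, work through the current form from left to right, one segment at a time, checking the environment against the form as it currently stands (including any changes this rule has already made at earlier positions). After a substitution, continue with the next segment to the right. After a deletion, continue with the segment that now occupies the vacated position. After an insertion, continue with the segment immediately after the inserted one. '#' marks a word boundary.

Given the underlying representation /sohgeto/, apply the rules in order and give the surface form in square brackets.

[sozetu]

A Preconsonantal h-Deletion: [sohgeto] → [sogeto]
B Velar Fronting: [sogeto] → [sodeto]
C Stop Lenition: [sodeto] → [sozeto]
D Final Vowel Raising: [sozeto] → [sozetu]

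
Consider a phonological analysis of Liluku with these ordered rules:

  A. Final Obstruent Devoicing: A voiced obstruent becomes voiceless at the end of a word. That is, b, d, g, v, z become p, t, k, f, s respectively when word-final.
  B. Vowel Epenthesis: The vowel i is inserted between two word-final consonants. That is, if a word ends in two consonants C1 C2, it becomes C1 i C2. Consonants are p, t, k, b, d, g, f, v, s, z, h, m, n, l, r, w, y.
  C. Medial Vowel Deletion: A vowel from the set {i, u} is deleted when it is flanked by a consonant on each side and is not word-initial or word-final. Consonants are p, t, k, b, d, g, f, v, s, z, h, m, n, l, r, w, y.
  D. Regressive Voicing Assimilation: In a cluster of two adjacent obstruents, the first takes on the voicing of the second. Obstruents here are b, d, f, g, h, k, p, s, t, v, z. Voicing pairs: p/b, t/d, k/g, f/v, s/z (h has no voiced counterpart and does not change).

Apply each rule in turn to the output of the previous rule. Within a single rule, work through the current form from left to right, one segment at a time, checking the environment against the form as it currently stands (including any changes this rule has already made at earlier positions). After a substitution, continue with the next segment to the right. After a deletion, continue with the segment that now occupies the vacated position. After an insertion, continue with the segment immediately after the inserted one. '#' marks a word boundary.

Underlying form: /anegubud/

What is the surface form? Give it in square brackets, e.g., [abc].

A Final Obstruent Devoicing: [anegubud] → [anegubut]
B Vowel Epenthesis: no change — [anegubut]
C Medial Vowel Deletion: [anegubut] → [anegbt]
D Regressive Voicing Assimilation: [anegbt] → [anegpt]

[anegpt]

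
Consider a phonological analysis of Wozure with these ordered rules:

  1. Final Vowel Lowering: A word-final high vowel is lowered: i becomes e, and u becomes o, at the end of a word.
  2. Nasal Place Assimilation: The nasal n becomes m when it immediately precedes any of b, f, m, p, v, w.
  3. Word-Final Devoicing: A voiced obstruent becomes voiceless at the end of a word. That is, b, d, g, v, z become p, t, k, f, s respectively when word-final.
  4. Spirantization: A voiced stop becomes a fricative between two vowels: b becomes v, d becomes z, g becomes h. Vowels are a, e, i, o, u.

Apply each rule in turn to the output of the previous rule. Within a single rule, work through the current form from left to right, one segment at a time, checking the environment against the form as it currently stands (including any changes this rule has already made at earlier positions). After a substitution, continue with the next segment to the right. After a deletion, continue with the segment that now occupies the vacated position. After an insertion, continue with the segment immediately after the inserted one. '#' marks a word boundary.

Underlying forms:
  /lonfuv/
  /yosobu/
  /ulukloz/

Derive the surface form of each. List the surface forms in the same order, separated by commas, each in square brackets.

/lonfuv/:
  1 Final Vowel Lowering: no change — [lonfuv]
  2 Nasal Place Assimilation: [lonfuv] → [lomfuv]
  3 Word-Final Devoicing: [lomfuv] → [lomfuf]
  4 Spirantization: no change — [lomfuf]
/yosobu/:
  1 Final Vowel Lowering: [yosobu] → [yosobo]
  2 Nasal Place Assimilation: no change — [yosobo]
  3 Word-Final Devoicing: no change — [yosobo]
  4 Spirantization: [yosobo] → [yosovo]
/ulukloz/:
  1 Final Vowel Lowering: no change — [ulukloz]
  2 Nasal Place Assimilation: no change — [ulukloz]
  3 Word-Final Devoicing: [ulukloz] → [uluklos]
  4 Spirantization: no change — [uluklos]

[lomfuf], [yosovo], [uluklos]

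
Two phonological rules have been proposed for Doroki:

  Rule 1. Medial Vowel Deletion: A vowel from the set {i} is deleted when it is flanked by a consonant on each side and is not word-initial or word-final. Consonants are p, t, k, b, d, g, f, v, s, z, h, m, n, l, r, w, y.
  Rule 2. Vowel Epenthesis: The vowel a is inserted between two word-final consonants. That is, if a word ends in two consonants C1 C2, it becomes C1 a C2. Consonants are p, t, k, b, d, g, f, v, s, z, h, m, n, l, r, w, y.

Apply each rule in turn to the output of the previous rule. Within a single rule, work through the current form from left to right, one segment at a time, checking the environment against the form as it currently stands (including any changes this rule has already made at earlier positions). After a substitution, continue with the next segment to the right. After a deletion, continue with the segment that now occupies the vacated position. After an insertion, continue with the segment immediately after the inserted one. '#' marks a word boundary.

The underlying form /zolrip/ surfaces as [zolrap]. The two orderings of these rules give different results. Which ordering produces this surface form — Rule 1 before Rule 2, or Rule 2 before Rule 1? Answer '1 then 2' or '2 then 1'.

Order 1 then 2:
  1 Medial Vowel Deletion: [zolrip] → [zolrp]
  2 Vowel Epenthesis: [zolrp] → [zolrap]
  result: [zolrap]
Order 2 then 1:
  2 Vowel Epenthesis: no change — [zolrip]
  1 Medial Vowel Deletion: [zolrip] → [zolrp]
  result: [zolrp]

1 then 2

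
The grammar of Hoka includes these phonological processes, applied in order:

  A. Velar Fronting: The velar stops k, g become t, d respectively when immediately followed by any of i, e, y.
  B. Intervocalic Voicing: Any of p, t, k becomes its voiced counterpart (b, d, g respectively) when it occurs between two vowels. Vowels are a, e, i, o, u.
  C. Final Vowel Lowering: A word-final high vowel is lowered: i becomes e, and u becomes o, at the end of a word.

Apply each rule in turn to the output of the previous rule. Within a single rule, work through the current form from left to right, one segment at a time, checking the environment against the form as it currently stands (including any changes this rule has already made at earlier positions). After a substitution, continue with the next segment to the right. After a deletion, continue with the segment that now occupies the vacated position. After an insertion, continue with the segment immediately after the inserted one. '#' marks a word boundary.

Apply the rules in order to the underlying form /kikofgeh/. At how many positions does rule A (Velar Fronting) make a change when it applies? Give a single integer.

2

A Velar Fronting: [kikofgeh] → [tikofdeh]
B Intervocalic Voicing: [tikofdeh] → [tigofdeh]
C Final Vowel Lowering: no change — [tigofdeh]
Rule A changed 2 position(s).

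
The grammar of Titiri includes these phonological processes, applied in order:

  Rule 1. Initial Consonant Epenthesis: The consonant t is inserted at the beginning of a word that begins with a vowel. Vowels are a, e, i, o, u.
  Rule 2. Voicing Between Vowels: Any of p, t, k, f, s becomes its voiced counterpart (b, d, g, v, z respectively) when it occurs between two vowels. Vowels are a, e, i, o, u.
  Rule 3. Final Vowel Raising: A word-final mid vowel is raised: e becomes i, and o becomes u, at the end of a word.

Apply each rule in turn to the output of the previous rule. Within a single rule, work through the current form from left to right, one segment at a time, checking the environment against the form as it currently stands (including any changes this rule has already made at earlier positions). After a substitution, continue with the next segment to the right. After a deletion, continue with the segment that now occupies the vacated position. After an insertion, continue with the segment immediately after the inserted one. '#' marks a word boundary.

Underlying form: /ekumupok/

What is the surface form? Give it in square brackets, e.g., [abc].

[tegumubok]

Rule 1 Initial Consonant Epenthesis: [ekumupok] → [tekumupok]
Rule 2 Voicing Between Vowels: [tekumupok] → [tegumubok]
Rule 3 Final Vowel Raising: no change — [tegumubok]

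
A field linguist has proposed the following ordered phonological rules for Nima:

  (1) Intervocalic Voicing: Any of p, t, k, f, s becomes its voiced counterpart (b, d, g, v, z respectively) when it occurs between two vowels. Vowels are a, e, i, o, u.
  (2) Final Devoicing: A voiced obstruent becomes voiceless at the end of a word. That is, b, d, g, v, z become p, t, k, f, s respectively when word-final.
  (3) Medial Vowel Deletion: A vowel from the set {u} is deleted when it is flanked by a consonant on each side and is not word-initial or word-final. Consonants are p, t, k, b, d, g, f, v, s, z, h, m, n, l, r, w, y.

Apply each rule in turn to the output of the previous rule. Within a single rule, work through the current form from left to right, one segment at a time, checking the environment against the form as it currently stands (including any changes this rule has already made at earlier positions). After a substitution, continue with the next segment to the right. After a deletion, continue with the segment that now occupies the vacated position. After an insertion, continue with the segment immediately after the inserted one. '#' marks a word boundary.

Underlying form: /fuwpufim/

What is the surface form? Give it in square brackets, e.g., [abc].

(1) Intervocalic Voicing: [fuwpufim] → [fuwpuvim]
(2) Final Devoicing: no change — [fuwpuvim]
(3) Medial Vowel Deletion: [fuwpuvim] → [fwpvim]

[fwpvim]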